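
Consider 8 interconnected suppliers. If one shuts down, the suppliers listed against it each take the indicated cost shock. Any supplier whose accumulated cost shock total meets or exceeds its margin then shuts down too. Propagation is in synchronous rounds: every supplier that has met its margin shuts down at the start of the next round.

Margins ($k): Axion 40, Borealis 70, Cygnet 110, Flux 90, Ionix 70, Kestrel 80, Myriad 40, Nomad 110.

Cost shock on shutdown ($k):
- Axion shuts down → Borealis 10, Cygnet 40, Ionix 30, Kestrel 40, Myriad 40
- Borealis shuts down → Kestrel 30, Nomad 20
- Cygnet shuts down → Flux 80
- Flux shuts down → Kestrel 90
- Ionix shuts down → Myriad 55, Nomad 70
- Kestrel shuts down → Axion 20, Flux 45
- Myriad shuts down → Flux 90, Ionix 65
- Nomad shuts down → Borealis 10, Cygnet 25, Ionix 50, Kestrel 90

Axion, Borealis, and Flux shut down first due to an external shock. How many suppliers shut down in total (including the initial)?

6

Round 1 — Axion, Borealis, Flux shut down (initial).
  Cygnet: +40 → 40 < 110
  Ionix: +30 → 30 < 70
  Kestrel: +40+30+90 → 160 ≥ 80
  Myriad: +40 → 40 ≥ 40
  Nomad: +20 → 20 < 110
Round 2 — Kestrel, Myriad shut down.
  Ionix: +65 → 95 ≥ 70
Round 3 — Ionix shuts down.
  Nomad: +70 → 90 < 110
No further shutdowns.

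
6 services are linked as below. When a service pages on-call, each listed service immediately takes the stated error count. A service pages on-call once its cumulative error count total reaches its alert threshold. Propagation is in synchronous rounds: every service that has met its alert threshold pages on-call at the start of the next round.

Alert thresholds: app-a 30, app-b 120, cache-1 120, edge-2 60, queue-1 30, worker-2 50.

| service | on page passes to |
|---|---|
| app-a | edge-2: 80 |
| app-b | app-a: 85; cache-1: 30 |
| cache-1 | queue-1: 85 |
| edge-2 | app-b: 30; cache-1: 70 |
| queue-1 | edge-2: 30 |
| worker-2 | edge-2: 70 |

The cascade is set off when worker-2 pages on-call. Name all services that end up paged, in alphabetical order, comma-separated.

edge-2, worker-2

Round 1 — worker-2 pages on-call (initial).
  edge-2: +70 → 70 ≥ 60
Round 2 — edge-2 pages on-call.
  app-b: +30 → 30 < 120
  cache-1: +70 → 70 < 120
No further pages.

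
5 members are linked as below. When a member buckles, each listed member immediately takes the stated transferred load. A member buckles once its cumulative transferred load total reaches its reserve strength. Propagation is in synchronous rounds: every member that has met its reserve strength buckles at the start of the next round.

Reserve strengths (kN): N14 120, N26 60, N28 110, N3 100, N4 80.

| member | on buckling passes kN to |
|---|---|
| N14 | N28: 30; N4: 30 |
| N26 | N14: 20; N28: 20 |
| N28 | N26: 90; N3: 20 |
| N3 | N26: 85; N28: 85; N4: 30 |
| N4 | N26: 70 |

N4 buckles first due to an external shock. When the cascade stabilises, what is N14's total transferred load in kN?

20

Round 1 — N4 buckles (initial).
  N26: +70 → 70 ≥ 60
Round 2 — N26 buckles.
  N14: +20 → 20 < 120
  N28: +20 → 20 < 110
No further bucklings.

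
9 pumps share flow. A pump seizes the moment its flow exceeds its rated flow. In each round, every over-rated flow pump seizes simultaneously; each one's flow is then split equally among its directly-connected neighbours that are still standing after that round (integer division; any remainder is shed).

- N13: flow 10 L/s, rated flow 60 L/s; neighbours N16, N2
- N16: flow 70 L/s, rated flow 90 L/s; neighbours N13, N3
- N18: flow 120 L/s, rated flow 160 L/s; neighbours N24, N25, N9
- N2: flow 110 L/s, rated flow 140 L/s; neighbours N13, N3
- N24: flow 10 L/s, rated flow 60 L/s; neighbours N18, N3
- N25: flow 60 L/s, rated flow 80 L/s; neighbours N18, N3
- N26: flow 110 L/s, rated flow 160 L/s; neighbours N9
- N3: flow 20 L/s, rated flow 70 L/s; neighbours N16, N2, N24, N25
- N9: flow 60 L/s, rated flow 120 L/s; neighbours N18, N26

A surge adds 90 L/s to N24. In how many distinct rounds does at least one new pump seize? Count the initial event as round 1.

Round 1 — N24 at 100 > 60. N24 seizes.
  N24 sheds 100 L/s to N18, N3: 50 each.
    N18: 120+50 = 170 > 160
    N3: 20+50 = 70 ≤ 70
Round 2 — N18 seizes.
  N18 sheds 170 L/s to N25, N9: 85 each.
    N25: 60+85 = 145 > 80
    N9: 60+85 = 145 > 120
Round 3 — N25, N9 seize.
  N25 sheds 145 L/s to N3: 145 each.
    N3: 70+145 = 215 > 70
  N9 sheds 145 L/s to N26: 145 each.
    N26: 110+145 = 255 > 160
Round 4 — N26, N3 seize.
  N26 sheds 255 L/s: no online neighbours, lost.
  N3 sheds 215 L/s to N16, N2: 107 each (1 lost).
    N16: 70+107 = 177 > 90
    N2: 110+107 = 217 > 140
Round 5 — N16, N2 seize.
  N16 sheds 177 L/s to N13: 177 each.
    N13: 10+177 = 187 > 60
  N2 sheds 217 L/s to N13: 217 each.
    N13: 187+217 = 404 > 60
Round 6 — N13 seizes.
  N13 sheds 404 L/s: no online neighbours, lost.
No further seizures.

6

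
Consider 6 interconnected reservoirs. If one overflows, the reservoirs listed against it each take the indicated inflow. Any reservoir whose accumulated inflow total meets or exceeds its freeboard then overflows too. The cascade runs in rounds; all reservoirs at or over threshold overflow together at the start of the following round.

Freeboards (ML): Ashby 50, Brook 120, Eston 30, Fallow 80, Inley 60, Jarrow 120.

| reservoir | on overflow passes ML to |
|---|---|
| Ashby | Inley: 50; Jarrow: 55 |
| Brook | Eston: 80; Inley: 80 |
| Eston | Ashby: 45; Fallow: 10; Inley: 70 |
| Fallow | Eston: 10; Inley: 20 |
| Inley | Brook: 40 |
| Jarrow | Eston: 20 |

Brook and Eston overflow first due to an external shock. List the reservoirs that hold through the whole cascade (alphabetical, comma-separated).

Round 1 — Brook, Eston overflow (initial).
  Ashby: +45 → 45 < 50
  Fallow: +10 → 10 < 80
  Inley: +80+70 → 150 ≥ 60
Round 2 — Inley overflows.
No further overflows.

Ashby, Fallow, Jarrow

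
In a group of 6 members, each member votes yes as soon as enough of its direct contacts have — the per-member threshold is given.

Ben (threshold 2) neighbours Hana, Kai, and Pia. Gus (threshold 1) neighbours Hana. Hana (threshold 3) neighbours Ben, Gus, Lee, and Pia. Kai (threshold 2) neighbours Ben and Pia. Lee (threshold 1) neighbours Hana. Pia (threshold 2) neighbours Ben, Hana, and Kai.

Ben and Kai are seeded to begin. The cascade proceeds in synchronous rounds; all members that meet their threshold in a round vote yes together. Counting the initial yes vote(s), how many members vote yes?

3

Round 1 — Ben, Kai vote yes (initial).
Round 2 — checking thresholds:
  Hana: 1 of 4 neighbours < 3, below threshold.
  Pia: 2 of 3 neighbours ≥ 2, votes yes.
Round 3 — no new yes votes; cascade stops.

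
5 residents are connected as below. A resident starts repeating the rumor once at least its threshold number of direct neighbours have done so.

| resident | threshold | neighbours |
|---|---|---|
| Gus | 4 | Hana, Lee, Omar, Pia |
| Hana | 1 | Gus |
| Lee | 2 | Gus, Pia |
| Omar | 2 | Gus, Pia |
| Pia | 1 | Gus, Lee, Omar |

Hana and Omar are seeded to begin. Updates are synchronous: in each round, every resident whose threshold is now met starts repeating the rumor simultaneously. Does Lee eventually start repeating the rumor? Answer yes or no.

no

Round 1 — Hana, Omar start repeating the rumor (initial).
Round 2 — checking thresholds:
  Gus: 2 of 4 neighbours < 4, not yet.
  Pia: 1 of 3 neighbours ≥ 1, starts repeating the rumor.
Round 3 — no new spreads; cascade stops.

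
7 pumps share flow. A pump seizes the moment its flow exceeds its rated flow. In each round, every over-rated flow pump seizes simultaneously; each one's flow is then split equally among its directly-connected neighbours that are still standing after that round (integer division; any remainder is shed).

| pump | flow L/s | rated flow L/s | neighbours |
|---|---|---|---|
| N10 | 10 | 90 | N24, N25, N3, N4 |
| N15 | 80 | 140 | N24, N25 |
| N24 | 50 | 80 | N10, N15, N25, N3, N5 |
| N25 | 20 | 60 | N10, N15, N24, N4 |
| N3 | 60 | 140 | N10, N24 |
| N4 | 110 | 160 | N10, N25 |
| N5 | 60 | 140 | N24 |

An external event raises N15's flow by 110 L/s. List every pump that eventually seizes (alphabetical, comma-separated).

Round 1 — N15 at 190 > 140. N15 seizes.
  N15 sheds 190 L/s to N24, N25: 95 each.
    N24: 50+95 = 145 > 80
    N25: 20+95 = 115 > 60
Round 2 — N24, N25 seize.
  N24 sheds 145 L/s to N10, N3, N5: 48 each (1 lost).
    N10: 10+48 = 58 ≤ 90
    N3: 60+48 = 108 ≤ 140
    N5: 60+48 = 108 ≤ 140
  N25 sheds 115 L/s to N10, N4: 57 each (1 lost).
    N10: 58+57 = 115 > 90
    N4: 110+57 = 167 > 160
Round 3 — N10, N4 seize.
  N10 sheds 115 L/s to N3: 115 each.
    N3: 108+115 = 223 > 140
  N4 sheds 167 L/s: no online neighbours, lost.
Round 4 — N3 seizes.
  N3 sheds 223 L/s: no online neighbours, lost.
No further seizures.

N10, N15, N24, N25, N3, N4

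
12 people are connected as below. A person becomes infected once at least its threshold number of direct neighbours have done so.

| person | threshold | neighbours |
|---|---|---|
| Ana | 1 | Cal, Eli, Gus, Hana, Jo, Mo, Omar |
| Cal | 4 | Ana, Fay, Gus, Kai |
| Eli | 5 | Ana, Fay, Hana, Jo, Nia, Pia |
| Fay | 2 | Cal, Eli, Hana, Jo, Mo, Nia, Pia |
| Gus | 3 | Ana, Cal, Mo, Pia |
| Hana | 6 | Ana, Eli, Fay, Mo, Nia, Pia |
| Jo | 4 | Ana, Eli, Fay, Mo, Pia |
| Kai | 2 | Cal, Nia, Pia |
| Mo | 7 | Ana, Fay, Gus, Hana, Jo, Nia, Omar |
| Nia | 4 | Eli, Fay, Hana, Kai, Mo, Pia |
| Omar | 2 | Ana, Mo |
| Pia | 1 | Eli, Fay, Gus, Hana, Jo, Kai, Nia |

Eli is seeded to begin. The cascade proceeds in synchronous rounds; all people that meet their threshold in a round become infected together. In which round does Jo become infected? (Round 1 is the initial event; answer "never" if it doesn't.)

4

Round 1 — Eli becomes infected (initial).
Round 2 — checking thresholds:
  Ana: 1 of 7 neighbours ≥ 1, becomes infected.
  Fay: 1 of 7 neighbours < 2, below threshold.
  Hana: 1 of 6 neighbours < 6, below threshold.
  Jo: 1 of 5 neighbours < 4, below threshold.
  Nia: 1 of 6 neighbours < 4, below threshold.
  Pia: 1 of 7 neighbours ≥ 1, becomes infected.
Round 3 — checking thresholds:
  Cal: 1 of 4 neighbours < 4, below threshold.
  Fay: 2 of 7 neighbours ≥ 2, becomes infected.
  Gus: 2 of 4 neighbours < 3, below threshold.
  Hana: 3 of 6 neighbours < 6, below threshold.
  Jo: 3 of 5 neighbours < 4, below threshold.
  Kai: 1 of 3 neighbours < 2, below threshold.
  Mo: 1 of 7 neighbours < 7, below threshold.
  Nia: 2 of 6 neighbours < 4, below threshold.
  Omar: 1 of 2 neighbours < 2, below threshold.
Round 4 — checking thresholds:
  Cal: 2 of 4 neighbours < 4, below threshold.
  Gus: 2 of 4 neighbours < 3, below threshold.
  Hana: 4 of 6 neighbours < 6, below threshold.
  Jo: 4 of 5 neighbours ≥ 4, becomes infected.
  Kai: 1 of 3 neighbours < 2, below threshold.
  Mo: 2 of 7 neighbours < 7, below threshold.
  Nia: 3 of 6 neighbours < 4, below threshold.
  Omar: 1 of 2 neighbours < 2, below threshold.
Round 5 — no new infections; cascade stops.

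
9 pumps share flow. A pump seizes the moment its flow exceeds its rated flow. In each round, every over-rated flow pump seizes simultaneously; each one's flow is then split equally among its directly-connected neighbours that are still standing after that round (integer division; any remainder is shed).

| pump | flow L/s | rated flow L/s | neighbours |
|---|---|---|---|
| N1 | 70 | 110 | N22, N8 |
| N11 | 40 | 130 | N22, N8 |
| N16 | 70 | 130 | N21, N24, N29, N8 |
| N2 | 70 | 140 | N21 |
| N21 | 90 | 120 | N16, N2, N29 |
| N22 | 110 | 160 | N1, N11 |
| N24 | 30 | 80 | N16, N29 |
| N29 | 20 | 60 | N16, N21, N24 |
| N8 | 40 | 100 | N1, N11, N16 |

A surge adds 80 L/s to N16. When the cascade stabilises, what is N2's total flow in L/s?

Round 1 — N16 at 150 > 130. N16 seizes.
  N16 sheds 150 L/s to N21, N24, N29, N8: 37 each (2 lost).
    N21: 90+37 = 127 > 120
    N24: 30+37 = 67 ≤ 80
    N29: 20+37 = 57 ≤ 60
    N8: 40+37 = 77 ≤ 100
Round 2 — N21 seizes.
  N21 sheds 127 L/s to N2, N29: 63 each (1 lost).
    N2: 70+63 = 133 ≤ 140
    N29: 57+63 = 120 > 60
Round 3 — N29 seizes.
  N29 sheds 120 L/s to N24: 120 each.
    N24: 67+120 = 187 > 80
Round 4 — N24 seizes.
  N24 sheds 187 L/s: no online neighbours, lost.
No further seizures.

133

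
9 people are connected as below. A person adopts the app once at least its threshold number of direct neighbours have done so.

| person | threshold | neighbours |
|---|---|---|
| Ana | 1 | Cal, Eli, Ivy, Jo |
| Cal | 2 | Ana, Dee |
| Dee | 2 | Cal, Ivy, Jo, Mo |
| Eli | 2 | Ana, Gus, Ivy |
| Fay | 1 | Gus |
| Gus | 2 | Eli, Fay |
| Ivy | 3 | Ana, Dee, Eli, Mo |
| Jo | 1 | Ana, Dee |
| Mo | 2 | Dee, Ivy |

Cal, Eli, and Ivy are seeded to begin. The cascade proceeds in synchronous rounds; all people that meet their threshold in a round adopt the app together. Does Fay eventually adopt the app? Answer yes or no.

no

Round 1 — Cal, Eli, Ivy adopt the app (initial).
Round 2 — checking thresholds:
  Ana: 3 of 4 neighbours ≥ 1, adopts the app.
  Dee: 2 of 4 neighbours ≥ 2, adopts the app.
  Gus: 1 of 2 neighbours < 2, below threshold.
  Mo: 1 of 2 neighbours < 2, below threshold.
Round 3 — checking thresholds:
  Gus: 1 of 2 neighbours < 2, below threshold.
  Jo: 2 of 2 neighbours ≥ 1, adopts the app.
  Mo: 2 of 2 neighbours ≥ 2, adopts the app.
Round 4 — no new adoptions; cascade stops.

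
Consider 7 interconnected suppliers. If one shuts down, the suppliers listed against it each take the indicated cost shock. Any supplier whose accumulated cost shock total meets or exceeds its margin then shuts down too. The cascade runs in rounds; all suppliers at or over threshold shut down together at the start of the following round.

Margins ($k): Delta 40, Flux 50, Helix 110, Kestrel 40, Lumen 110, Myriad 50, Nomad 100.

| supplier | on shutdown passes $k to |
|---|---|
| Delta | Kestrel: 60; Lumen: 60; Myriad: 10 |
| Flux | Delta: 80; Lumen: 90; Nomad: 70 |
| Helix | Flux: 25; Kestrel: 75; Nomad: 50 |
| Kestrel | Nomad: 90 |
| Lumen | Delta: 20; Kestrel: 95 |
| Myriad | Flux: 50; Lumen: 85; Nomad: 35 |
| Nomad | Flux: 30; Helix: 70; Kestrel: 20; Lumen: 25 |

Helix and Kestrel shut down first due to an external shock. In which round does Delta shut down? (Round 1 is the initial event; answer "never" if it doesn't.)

4

Round 1 — Helix, Kestrel shut down (initial).
  Flux: +25 → 25 < 50
  Nomad: +50+90 → 140 ≥ 100
Round 2 — Nomad shuts down.
  Flux: +30 → 55 ≥ 50
  Lumen: +25 → 25 < 110
Round 3 — Flux shuts down.
  Delta: +80 → 80 ≥ 40
  Lumen: +90 → 115 ≥ 110
Round 4 — Delta, Lumen shut down.
  Myriad: +10 → 10 < 50
No further shutdowns.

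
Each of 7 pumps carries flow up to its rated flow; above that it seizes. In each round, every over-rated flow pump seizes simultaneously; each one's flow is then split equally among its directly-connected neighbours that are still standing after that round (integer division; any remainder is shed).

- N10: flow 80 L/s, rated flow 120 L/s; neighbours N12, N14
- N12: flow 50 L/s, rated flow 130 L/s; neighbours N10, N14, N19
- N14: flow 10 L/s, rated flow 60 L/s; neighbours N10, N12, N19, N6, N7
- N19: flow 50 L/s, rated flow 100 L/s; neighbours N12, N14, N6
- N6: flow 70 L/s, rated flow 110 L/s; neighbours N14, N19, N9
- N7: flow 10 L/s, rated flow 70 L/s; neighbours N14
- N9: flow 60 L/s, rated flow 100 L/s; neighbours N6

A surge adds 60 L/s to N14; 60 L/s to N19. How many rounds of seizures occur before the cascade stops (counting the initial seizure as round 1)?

Round 1 — N14 at 70 > 60; N19 at 110 > 100. N14, N19 seize.
  N14 sheds 70 L/s to N10, N12, N6, N7: 17 each (2 lost).
    N10: 80+17 = 97 ≤ 120
    N12: 50+17 = 67 ≤ 130
    N6: 70+17 = 87 ≤ 110
    N7: 10+17 = 27 ≤ 70
  N19 sheds 110 L/s to N12, N6: 55 each.
    N12: 67+55 = 122 ≤ 130
    N6: 87+55 = 142 > 110
Round 2 — N6 seizes.
  N6 sheds 142 L/s to N9: 142 each.
    N9: 60+142 = 202 > 100
Round 3 — N9 seizes.
  N9 sheds 202 L/s: no online neighbours, lost.
No further seizures.

3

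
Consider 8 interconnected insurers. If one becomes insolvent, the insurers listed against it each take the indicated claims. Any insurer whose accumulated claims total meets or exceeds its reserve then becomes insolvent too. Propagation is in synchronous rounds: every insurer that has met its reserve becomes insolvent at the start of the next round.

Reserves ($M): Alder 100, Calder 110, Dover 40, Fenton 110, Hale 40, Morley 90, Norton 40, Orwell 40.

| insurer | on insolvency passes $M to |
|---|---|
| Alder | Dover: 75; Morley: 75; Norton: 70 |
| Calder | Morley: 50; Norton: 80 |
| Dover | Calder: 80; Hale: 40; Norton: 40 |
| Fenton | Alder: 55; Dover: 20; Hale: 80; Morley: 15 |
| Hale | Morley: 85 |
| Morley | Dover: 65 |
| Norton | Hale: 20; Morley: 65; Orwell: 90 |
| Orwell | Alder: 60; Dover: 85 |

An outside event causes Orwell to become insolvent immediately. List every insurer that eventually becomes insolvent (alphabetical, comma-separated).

Round 1 — Orwell becomes insolvent (initial).
  Alder: +60 → 60 < 100
  Dover: +85 → 85 ≥ 40
Round 2 — Dover becomes insolvent.
  Calder: +80 → 80 < 110
  Hale: +40 → 40 ≥ 40
  Norton: +40 → 40 ≥ 40
Round 3 — Hale, Norton become insolvent.
  Morley: +85+65 → 150 ≥ 90
Round 4 — Morley becomes insolvent.
No further insolvencies.

Dover, Hale, Morley, Norton, Orwell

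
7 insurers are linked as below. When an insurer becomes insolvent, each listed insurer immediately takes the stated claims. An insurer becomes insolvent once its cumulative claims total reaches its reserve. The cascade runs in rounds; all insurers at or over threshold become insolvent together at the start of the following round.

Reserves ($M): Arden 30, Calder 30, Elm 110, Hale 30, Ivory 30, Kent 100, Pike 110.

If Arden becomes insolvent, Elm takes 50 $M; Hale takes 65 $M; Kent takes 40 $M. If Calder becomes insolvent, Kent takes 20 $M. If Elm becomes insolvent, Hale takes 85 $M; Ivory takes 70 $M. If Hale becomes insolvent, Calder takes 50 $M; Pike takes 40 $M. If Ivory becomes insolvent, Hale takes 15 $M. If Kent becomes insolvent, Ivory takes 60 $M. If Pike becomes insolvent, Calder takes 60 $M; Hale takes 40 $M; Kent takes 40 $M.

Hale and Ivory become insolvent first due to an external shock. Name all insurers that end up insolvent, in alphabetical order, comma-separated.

Round 1 — Hale, Ivory become insolvent (initial).
  Calder: +50 → 50 ≥ 30
  Pike: +40 → 40 < 110
Round 2 — Calder becomes insolvent.
  Kent: +20 → 20 < 100
No further insolvencies.

Calder, Hale, Ivory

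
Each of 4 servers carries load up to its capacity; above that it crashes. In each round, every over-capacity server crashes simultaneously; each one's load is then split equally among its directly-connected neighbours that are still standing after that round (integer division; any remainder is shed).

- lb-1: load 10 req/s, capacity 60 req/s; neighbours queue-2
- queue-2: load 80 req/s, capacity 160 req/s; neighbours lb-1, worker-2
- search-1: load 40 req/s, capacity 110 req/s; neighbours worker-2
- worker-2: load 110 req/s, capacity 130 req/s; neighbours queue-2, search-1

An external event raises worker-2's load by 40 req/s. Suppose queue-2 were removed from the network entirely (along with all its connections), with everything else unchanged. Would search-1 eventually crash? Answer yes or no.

yes

With queue-2 removed:
Round 1 — worker-2 at 150 > 130. worker-2 crashes.
  worker-2 sheds 150 req/s to search-1: 150 each.
    search-1: 40+150 = 190 > 110
Round 2 — search-1 crashes.
  search-1 sheds 190 req/s: no online neighbours, lost.
No further crashes.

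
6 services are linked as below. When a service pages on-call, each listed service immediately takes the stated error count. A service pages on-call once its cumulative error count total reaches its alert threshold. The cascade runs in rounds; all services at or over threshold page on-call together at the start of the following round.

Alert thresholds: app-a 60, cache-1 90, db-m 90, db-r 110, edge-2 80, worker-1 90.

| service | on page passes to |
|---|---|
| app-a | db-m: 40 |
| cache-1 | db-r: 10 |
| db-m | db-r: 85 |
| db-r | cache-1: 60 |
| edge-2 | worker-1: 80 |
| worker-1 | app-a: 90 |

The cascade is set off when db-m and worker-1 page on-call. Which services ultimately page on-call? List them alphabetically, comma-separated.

Round 1 — db-m, worker-1 page on-call (initial).
  app-a: +90 → 90 ≥ 60
  db-r: +85 → 85 < 110
Round 2 — app-a pages on-call.
No further pages.

app-a, db-m, worker-1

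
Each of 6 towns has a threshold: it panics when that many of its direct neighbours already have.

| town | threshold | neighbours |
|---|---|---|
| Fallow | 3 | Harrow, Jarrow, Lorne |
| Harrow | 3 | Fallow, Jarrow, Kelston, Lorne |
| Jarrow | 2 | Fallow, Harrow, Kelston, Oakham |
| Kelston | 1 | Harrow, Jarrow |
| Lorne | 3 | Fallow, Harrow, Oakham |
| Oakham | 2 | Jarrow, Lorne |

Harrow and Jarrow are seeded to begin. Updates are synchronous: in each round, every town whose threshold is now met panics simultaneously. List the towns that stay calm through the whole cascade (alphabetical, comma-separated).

Round 1 — Harrow, Jarrow panic (initial).
Round 2 — checking thresholds:
  Fallow: 2 of 3 neighbours < 3, holds.
  Kelston: 2 of 2 neighbours ≥ 1, panics.
  Lorne: 1 of 3 neighbours < 3, holds.
  Oakham: 1 of 2 neighbours < 2, holds.
Round 3 — no new panics; cascade stops.

Fallow, Lorne, Oakham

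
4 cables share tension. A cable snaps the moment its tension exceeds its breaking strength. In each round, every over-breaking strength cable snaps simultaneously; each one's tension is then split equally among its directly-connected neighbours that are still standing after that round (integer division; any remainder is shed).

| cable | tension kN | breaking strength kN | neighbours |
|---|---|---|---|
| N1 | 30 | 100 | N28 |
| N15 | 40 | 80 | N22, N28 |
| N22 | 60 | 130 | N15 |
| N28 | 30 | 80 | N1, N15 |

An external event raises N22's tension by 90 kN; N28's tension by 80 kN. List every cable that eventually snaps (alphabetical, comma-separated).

Round 1 — N22 at 150 > 130; N28 at 110 > 80. N22, N28 snap.
  N22 sheds 150 kN to N15: 150 each.
    N15: 40+150 = 190 > 80
  N28 sheds 110 kN to N1, N15: 55 each.
    N1: 30+55 = 85 ≤ 100
    N15: 190+55 = 245 > 80
Round 2 — N15 snaps.
  N15 sheds 245 kN: no online neighbours, lost.
No further breaks.

N15, N22, N28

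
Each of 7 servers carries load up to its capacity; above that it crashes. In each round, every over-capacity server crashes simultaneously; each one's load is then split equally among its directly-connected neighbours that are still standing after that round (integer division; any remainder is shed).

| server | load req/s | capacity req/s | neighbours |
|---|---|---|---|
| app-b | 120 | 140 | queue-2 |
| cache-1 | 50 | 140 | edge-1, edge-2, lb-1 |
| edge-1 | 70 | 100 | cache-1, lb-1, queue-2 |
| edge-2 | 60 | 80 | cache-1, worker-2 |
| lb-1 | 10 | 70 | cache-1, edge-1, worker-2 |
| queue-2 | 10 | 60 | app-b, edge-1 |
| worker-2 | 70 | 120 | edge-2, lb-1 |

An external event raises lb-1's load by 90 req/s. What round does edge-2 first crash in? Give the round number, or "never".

Round 1 — lb-1 at 100 > 70. lb-1 crashes.
  lb-1 sheds 100 req/s to cache-1, edge-1, worker-2: 33 each (1 lost).
    cache-1: 50+33 = 83 ≤ 140
    edge-1: 70+33 = 103 > 100
    worker-2: 70+33 = 103 ≤ 120
Round 2 — edge-1 crashes.
  edge-1 sheds 103 req/s to cache-1, queue-2: 51 each (1 lost).
    cache-1: 83+51 = 134 ≤ 140
    queue-2: 10+51 = 61 > 60
Round 3 — queue-2 crashes.
  queue-2 sheds 61 req/s to app-b: 61 each.
    app-b: 120+61 = 181 > 140
Round 4 — app-b crashes.
  app-b sheds 181 req/s: no online neighbours, lost.
No further crashes.

never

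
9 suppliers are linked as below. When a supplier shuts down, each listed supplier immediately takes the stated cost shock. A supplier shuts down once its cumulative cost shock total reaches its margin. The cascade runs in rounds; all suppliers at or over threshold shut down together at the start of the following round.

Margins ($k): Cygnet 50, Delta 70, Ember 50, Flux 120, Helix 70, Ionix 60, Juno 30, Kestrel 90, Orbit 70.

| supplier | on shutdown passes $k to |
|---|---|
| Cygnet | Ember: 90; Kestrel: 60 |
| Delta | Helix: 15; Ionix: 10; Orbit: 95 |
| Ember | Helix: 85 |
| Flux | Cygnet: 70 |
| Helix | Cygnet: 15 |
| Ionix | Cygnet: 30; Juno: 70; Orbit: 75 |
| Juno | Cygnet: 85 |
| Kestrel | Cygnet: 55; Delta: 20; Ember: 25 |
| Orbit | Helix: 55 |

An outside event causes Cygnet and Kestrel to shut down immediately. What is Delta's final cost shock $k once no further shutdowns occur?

Round 1 — Cygnet, Kestrel shut down (initial).
  Delta: +20 → 20 < 70
  Ember: +90+25 → 115 ≥ 50
Round 2 — Ember shuts down.
  Helix: +85 → 85 ≥ 70
Round 3 — Helix shuts down.
No further shutdowns.

20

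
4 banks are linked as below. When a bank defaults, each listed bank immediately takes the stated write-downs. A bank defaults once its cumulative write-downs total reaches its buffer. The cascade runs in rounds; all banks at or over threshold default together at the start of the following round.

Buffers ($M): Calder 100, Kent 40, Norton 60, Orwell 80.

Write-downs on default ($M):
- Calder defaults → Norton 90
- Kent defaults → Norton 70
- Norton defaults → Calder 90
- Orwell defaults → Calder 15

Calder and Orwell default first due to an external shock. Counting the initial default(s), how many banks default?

3

Round 1 — Calder, Orwell default (initial).
  Norton: +90 → 90 ≥ 60
Round 2 — Norton defaults.
No further defaults.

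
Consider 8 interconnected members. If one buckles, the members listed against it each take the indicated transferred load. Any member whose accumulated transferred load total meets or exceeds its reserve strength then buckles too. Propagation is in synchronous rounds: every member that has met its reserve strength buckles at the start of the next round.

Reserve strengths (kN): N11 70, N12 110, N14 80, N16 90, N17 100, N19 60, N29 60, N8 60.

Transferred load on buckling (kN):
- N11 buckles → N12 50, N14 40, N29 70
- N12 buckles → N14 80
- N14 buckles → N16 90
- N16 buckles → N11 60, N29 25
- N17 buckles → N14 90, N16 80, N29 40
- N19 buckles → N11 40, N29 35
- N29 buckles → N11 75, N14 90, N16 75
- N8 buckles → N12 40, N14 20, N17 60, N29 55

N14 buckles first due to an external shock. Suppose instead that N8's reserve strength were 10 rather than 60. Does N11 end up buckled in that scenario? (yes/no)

no

With N8's reserve strength at 10:
Round 1 — N14 buckles (initial).
  N16: +90 → 90 ≥ 90
Round 2 — N16 buckles.
  N11: +60 → 60 < 70
  N29: +25 → 25 < 60
No further bucklings.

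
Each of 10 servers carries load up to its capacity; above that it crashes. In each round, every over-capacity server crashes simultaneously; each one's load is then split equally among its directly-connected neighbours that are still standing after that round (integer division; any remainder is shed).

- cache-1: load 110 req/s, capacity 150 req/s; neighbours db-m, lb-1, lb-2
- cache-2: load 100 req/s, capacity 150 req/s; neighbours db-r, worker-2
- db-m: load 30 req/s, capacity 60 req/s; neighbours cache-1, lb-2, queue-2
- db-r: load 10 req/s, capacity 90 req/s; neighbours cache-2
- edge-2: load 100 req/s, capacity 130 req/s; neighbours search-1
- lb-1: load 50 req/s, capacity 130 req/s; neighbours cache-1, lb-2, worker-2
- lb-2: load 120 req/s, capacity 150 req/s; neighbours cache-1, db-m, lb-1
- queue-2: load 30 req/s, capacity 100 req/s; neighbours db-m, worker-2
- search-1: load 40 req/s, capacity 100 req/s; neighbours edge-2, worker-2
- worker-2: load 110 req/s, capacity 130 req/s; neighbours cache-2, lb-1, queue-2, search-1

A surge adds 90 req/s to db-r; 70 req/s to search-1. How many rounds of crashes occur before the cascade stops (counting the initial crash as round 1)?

4

Round 1 — db-r at 100 > 90; search-1 at 110 > 100. db-r, search-1 crash.
  db-r sheds 100 req/s to cache-2: 100 each.
    cache-2: 100+100 = 200 > 150
  search-1 sheds 110 req/s to edge-2, worker-2: 55 each.
    edge-2: 100+55 = 155 > 130
    worker-2: 110+55 = 165 > 130
Round 2 — cache-2, edge-2, worker-2 crash.
  cache-2 sheds 200 req/s: no online neighbours, lost.
  edge-2 sheds 155 req/s: no online neighbours, lost.
  worker-2 sheds 165 req/s to lb-1, queue-2: 82 each (1 lost).
    lb-1: 50+82 = 132 > 130
    queue-2: 30+82 = 112 > 100
Round 3 — lb-1, queue-2 crash.
  lb-1 sheds 132 req/s to cache-1, lb-2: 66 each.
    cache-1: 110+66 = 176 > 150
    lb-2: 120+66 = 186 > 150
  queue-2 sheds 112 req/s to db-m: 112 each.
    db-m: 30+112 = 142 > 60
Round 4 — cache-1, db-m, lb-2 crash.
  cache-1 sheds 176 req/s: no online neighbours, lost.
  db-m sheds 142 req/s: no online neighbours, lost.
  lb-2 sheds 186 req/s: no online neighbours, lost.
No further crashes.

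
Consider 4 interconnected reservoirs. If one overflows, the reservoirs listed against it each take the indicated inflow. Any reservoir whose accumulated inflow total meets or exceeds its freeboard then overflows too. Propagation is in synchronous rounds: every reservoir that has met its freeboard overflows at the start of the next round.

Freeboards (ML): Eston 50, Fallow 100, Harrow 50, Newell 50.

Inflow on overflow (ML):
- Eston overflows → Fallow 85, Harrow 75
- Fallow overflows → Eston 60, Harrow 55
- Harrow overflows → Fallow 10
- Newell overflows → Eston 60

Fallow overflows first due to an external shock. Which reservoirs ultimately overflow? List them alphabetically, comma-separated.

Round 1 — Fallow overflows (initial).
  Eston: +60 → 60 ≥ 50
  Harrow: +55 → 55 ≥ 50
Round 2 — Eston, Harrow overflow.
No further overflows.

Eston, Fallow, Harrow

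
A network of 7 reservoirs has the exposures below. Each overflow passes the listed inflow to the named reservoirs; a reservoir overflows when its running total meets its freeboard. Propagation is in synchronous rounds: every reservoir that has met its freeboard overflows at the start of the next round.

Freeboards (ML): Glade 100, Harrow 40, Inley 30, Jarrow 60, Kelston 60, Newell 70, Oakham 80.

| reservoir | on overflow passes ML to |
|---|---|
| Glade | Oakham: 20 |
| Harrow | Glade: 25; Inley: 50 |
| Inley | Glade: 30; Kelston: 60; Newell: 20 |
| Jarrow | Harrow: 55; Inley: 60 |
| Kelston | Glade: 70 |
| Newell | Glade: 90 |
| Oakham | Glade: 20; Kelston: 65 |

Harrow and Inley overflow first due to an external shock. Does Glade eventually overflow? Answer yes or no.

yes

Round 1 — Harrow, Inley overflow (initial).
  Glade: +25+30 → 55 < 100
  Kelston: +60 → 60 ≥ 60
  Newell: +20 → 20 < 70
Round 2 — Kelston overflows.
  Glade: +70 → 125 ≥ 100
Round 3 — Glade overflows.
  Oakham: +20 → 20 < 80
No further overflows.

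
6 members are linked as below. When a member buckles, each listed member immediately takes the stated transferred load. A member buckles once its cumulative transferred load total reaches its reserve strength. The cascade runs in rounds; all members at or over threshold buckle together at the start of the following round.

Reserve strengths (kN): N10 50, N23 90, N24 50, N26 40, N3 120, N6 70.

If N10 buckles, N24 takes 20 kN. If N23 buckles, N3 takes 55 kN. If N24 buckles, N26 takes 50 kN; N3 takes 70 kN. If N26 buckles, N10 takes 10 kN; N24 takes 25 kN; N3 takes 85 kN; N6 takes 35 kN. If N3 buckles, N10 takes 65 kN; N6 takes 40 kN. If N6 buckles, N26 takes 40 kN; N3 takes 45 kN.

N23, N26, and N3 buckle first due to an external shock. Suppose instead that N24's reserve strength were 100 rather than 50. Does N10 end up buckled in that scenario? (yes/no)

With N24's reserve strength at 100:
Round 1 — N23, N26, N3 buckle (initial).
  N10: +10+65 → 75 ≥ 50
  N24: +25 → 25 < 100
  N6: +35+40 → 75 ≥ 70
Round 2 — N10, N6 buckle.
  N24: +20 → 45 < 100
No further bucklings.

yes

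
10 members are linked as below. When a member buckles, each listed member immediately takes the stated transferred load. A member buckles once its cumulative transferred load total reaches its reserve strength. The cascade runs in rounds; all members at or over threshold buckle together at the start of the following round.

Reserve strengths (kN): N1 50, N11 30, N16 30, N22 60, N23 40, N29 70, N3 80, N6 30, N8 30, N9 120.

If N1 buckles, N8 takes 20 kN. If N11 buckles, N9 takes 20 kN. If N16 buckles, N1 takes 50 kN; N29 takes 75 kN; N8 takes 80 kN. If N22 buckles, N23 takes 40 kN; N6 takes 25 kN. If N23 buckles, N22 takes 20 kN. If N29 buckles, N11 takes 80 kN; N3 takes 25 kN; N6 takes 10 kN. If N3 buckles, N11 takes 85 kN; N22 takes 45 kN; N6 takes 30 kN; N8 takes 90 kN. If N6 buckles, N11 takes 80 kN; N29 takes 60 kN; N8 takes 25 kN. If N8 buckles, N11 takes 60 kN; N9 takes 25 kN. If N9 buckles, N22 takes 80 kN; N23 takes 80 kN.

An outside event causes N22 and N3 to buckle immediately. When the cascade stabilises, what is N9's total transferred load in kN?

45

Round 1 — N22, N3 buckle (initial).
  N11: +85 → 85 ≥ 30
  N23: +40 → 40 ≥ 40
  N6: +25+30 → 55 ≥ 30
  N8: +90 → 90 ≥ 30
Round 2 — N11, N23, N6, N8 buckle.
  N29: +60 → 60 < 70
  N9: +20+25 → 45 < 120
No further bucklings.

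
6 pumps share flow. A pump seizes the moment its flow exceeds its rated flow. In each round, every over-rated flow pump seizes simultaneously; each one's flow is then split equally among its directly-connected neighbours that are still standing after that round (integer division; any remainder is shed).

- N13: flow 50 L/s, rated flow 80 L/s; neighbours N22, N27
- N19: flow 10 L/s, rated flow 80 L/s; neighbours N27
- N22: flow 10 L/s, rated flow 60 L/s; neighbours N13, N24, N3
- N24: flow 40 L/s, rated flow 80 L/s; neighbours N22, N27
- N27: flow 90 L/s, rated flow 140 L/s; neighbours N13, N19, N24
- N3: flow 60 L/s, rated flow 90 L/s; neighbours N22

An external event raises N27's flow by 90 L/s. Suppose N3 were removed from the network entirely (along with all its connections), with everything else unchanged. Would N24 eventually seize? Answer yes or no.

With N3 removed:
Round 1 — N27 at 180 > 140. N27 seizes.
  N27 sheds 180 L/s to N13, N19, N24: 60 each.
    N13: 50+60 = 110 > 80
    N19: 10+60 = 70 ≤ 80
    N24: 40+60 = 100 > 80
Round 2 — N13, N24 seize.
  N13 sheds 110 L/s to N22: 110 each.
    N22: 10+110 = 120 > 60
  N24 sheds 100 L/s to N22: 100 each.
    N22: 120+100 = 220 > 60
Round 3 — N22 seizes.
  N22 sheds 220 L/s: no online neighbours, lost.
No further seizures.

yes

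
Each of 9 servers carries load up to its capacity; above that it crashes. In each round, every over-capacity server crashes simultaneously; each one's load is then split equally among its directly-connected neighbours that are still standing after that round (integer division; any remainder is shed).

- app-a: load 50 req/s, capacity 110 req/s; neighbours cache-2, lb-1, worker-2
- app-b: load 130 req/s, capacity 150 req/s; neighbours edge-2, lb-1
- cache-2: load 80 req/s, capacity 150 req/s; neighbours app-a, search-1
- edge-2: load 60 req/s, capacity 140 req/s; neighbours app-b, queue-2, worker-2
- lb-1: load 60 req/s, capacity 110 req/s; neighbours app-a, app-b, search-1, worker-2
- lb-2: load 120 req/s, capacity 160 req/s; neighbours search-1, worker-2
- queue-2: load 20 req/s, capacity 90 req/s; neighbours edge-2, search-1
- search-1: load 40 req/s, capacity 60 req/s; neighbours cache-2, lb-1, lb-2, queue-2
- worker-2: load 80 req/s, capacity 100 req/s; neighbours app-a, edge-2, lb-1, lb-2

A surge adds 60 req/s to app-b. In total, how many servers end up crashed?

9

Round 1 — app-b at 190 > 150. app-b crashes.
  app-b sheds 190 req/s to edge-2, lb-1: 95 each.
    edge-2: 60+95 = 155 > 140
    lb-1: 60+95 = 155 > 110
Round 2 — edge-2, lb-1 crash.
  edge-2 sheds 155 req/s to queue-2, worker-2: 77 each (1 lost).
    queue-2: 20+77 = 97 > 90
    worker-2: 80+77 = 157 > 100
  lb-1 sheds 155 req/s to app-a, search-1, worker-2: 51 each (2 lost).
    app-a: 50+51 = 101 ≤ 110
    search-1: 40+51 = 91 > 60
    worker-2: 157+51 = 208 > 100
Round 3 — queue-2, search-1, worker-2 crash.
  queue-2 sheds 97 req/s: no online neighbours, lost.
  search-1 sheds 91 req/s to cache-2, lb-2: 45 each (1 lost).
    cache-2: 80+45 = 125 ≤ 150
    lb-2: 120+45 = 165 > 160
  worker-2 sheds 208 req/s to app-a, lb-2: 104 each.
    app-a: 101+104 = 205 > 110
    lb-2: 165+104 = 269 > 160
Round 4 — app-a, lb-2 crash.
  app-a sheds 205 req/s to cache-2: 205 each.
    cache-2: 125+205 = 330 > 150
  lb-2 sheds 269 req/s: no online neighbours, lost.
Round 5 — cache-2 crashes.
  cache-2 sheds 330 req/s: no online neighbours, lost.
No further crashes.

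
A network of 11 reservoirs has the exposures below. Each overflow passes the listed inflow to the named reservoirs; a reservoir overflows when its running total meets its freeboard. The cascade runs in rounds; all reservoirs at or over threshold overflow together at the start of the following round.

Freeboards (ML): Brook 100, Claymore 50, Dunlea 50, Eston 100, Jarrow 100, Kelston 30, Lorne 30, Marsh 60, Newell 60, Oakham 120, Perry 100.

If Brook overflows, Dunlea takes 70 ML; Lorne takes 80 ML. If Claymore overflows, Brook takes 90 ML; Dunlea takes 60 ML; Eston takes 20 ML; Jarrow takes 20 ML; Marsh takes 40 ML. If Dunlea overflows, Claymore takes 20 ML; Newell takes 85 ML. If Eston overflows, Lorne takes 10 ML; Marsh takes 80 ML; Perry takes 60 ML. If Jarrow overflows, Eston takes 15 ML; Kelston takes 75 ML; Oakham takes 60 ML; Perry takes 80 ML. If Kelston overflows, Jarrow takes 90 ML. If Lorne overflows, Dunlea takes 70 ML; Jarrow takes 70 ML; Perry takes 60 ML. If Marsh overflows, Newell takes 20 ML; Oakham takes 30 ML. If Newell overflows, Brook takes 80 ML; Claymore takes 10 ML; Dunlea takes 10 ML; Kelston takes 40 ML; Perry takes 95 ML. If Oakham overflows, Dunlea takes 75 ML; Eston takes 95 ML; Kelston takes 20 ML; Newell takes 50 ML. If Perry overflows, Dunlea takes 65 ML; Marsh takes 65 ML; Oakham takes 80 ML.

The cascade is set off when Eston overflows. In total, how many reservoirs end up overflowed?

Round 1 — Eston overflows (initial).
  Lorne: +10 → 10 < 30
  Marsh: +80 → 80 ≥ 60
  Perry: +60 → 60 < 100
Round 2 — Marsh overflows.
  Newell: +20 → 20 < 60
  Oakham: +30 → 30 < 120
No further overflows.

2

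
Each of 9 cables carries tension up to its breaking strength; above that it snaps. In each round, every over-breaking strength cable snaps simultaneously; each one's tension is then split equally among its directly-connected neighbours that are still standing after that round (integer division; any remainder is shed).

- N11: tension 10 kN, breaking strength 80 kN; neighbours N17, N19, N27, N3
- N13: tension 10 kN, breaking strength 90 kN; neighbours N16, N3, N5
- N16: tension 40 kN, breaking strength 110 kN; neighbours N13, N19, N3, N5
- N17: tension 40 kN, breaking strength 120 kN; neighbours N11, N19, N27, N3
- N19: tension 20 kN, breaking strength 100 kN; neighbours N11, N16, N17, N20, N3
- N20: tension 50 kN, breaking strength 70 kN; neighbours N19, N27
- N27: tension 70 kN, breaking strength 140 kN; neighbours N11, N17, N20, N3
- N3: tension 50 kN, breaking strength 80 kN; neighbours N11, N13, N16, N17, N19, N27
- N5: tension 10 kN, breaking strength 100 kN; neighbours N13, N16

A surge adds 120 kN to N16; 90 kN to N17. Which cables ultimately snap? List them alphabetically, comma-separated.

Round 1 — N16 at 160 > 110; N17 at 130 > 120. N16, N17 snap.
  N16 sheds 160 kN to N13, N19, N3, N5: 40 each.
    N13: 10+40 = 50 ≤ 90
    N19: 20+40 = 60 ≤ 100
    N3: 50+40 = 90 > 80
    N5: 10+40 = 50 ≤ 100
  N17 sheds 130 kN to N11, N19, N27, N3: 32 each (2 lost).
    N11: 10+32 = 42 ≤ 80
    N19: 60+32 = 92 ≤ 100
    N27: 70+32 = 102 ≤ 140
    N3: 90+32 = 122 > 80
Round 2 — N3 snaps.
  N3 sheds 122 kN to N11, N13, N19, N27: 30 each (2 lost).
    N11: 42+30 = 72 ≤ 80
    N13: 50+30 = 80 ≤ 90
    N19: 92+30 = 122 > 100
    N27: 102+30 = 132 ≤ 140
Round 3 — N19 snaps.
  N19 sheds 122 kN to N11, N20: 61 each.
    N11: 72+61 = 133 > 80
    N20: 50+61 = 111 > 70
Round 4 — N11, N20 snap.
  N11 sheds 133 kN to N27: 133 each.
    N27: 132+133 = 265 > 140
  N20 sheds 111 kN to N27: 111 each.
    N27: 265+111 = 376 > 140
Round 5 — N27 snaps.
  N27 sheds 376 kN: no online neighbours, lost.
No further breaks.

N11, N16, N17, N19, N20, N27, N3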